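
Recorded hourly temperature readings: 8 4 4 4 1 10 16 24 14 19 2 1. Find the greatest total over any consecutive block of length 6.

Window sums for each of the 7 positions:
[8, 4, 4, 4, 1, 10] → sum 31
[4, 4, 4, 1, 10, 16] → sum 39
[4, 4, 1, 10, 16, 24] → sum 59
[4, 1, 10, 16, 24, 14] → sum 69
[1, 10, 16, 24, 14, 19] → sum 84
[10, 16, 24, 14, 19, 2] → sum 85
[16, 24, 14, 19, 2, 1] → sum 76
Greatest of these is 85.

85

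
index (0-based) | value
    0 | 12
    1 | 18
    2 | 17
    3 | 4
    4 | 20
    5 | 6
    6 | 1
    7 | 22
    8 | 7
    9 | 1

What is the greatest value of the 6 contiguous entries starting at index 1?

20

Elements at indices 1..6: 18, 17, 4, 20, 6, 1
max(18, 17, 4, 20, 6, 1) = 20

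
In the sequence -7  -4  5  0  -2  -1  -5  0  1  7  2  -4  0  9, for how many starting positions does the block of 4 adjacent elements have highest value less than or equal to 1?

3

-7 -4 5 0 → max 5
-4 5 0 -2 → max 5
5 0 -2 -1 → max 5
0 -2 -1 -5 → max 0  ≤ 1 ✓
-2 -1 -5 0 → max 0  ≤ 1 ✓
-1 -5 0 1 → max 1  ≤ 1 ✓
-5 0 1 7 → max 7
0 1 7 2 → max 7
1 7 2 -4 → max 7
7 2 -4 0 → max 7
2 -4 0 9 → max 9
3 windows satisfy the condition.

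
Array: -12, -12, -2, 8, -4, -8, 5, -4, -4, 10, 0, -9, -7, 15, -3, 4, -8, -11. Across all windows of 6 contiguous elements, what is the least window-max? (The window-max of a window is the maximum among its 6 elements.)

Each size-6 window and its max:
(-12, -12, -2, 8, -4, -8) → max 8
(-12, -2, 8, -4, -8, 5) → max 8
(-2, 8, -4, -8, 5, -4) → max 8
(8, -4, -8, 5, -4, -4) → max 8
(-4, -8, 5, -4, -4, 10) → max 10
(-8, 5, -4, -4, 10, 0) → max 10
(5, -4, -4, 10, 0, -9) → max 10
(-4, -4, 10, 0, -9, -7) → max 10
(-4, 10, 0, -9, -7, 15) → max 15
(10, 0, -9, -7, 15, -3) → max 15
(0, -9, -7, 15, -3, 4) → max 15
(-9, -7, 15, -3, 4, -8) → max 15
(-7, 15, -3, 4, -8, -11) → max 15
Least of these is 8.

8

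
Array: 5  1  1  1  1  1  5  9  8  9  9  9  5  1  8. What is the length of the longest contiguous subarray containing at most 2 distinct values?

7

add 5: window [5] (1 distinct), len 1
add 1: window [5, 1] (2 distinct), len 2
add 1: window [5, 1, 1] (2 distinct), len 3
add 1: window [5, 1, 1, 1] (2 distinct), len 4
add 1: window [5, 1, 1, 1, 1] (2 distinct), len 5
add 1: window [5, 1, 1, 1, 1, 1] (2 distinct), len 6
add 5: window [5, 1, 1, 1, 1, 1, 5] (2 distinct), len 7
add 9: window [5, 9] (2 distinct), len 2
add 8: window [9, 8] (2 distinct), len 2
add 9: window [9, 8, 9] (2 distinct), len 3
add 9: window [9, 8, 9, 9] (2 distinct), len 4
add 9: window [9, 8, 9, 9, 9] (2 distinct), len 5
add 5: window [9, 9, 9, 5] (2 distinct), len 4
add 1: window [5, 1] (2 distinct), len 2
add 8: window [1, 8] (2 distinct), len 2
Longest length with ≤2 distinct: 7.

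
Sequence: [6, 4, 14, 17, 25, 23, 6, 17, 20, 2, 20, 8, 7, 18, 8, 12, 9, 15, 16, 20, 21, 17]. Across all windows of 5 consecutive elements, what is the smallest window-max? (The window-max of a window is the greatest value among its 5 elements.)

16

Each size-5 window and its max:
[6, 4, 14, 17, 25] → max 25
[4, 14, 17, 25, 23] → max 25
[14, 17, 25, 23, 6] → max 25
[17, 25, 23, 6, 17] → max 25
[25, 23, 6, 17, 20] → max 25
[23, 6, 17, 20, 2] → max 23
[6, 17, 20, 2, 20] → max 20
[17, 20, 2, 20, 8] → max 20
[20, 2, 20, 8, 7] → max 20
[2, 20, 8, 7, 18] → max 20
[20, 8, 7, 18, 8] → max 20
[8, 7, 18, 8, 12] → max 18
[7, 18, 8, 12, 9] → max 18
[18, 8, 12, 9, 15] → max 18
[8, 12, 9, 15, 16] → max 16
[12, 9, 15, 16, 20] → max 20
[9, 15, 16, 20, 21] → max 21
[15, 16, 20, 21, 17] → max 21
Smallest of these is 16.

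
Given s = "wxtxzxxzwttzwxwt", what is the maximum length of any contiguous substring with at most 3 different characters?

add w: window [w] (1 distinct), len 1
add x: window [w, x] (2 distinct), len 2
add t: window [w, x, t] (3 distinct), len 3
add x: window [w, x, t, x] (3 distinct), len 4
add z: window [x, t, x, z] (3 distinct), len 4
add x: window [x, t, x, z, x] (3 distinct), len 5
add x: window [x, t, x, z, x, x] (3 distinct), len 6
add z: window [x, t, x, z, x, x, z] (3 distinct), len 7
add w: window [x, z, x, x, z, w] (3 distinct), len 6
add t: window [z, w, t] (3 distinct), len 3
add t: window [z, w, t, t] (3 distinct), len 4
add z: window [z, w, t, t, z] (3 distinct), len 5
add w: window [z, w, t, t, z, w] (3 distinct), len 6
add x: window [z, w, x] (3 distinct), len 3
add w: window [z, w, x, w] (3 distinct), len 4
add t: window [w, x, w, t] (3 distinct), len 4
Longest length with ≤3 distinct: 7.

7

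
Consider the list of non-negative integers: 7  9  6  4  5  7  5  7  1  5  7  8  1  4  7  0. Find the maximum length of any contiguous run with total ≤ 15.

4

Extend to the right; shrink from the left whenever the sum exceeds 15:
[7] sum 7 len 1
[9] sum 9 len 1
[9, 6] sum 15 len 2
[6, 4] sum 10 len 2
[6, 4, 5] sum 15 len 3
[5, 7] sum 12 len 2
[7, 5] sum 12 len 2
[5, 7] sum 12 len 2
[5, 7, 1] sum 13 len 3
[7, 1, 5] sum 13 len 3
[1, 5, 7] sum 13 len 3
[7, 8] sum 15 len 2
[8, 1] sum 9 len 2
[8, 1, 4] sum 13 len 3
[1, 4, 7] sum 12 len 3
[1, 4, 7, 0] sum 12 len 4
Longest length seen: 4.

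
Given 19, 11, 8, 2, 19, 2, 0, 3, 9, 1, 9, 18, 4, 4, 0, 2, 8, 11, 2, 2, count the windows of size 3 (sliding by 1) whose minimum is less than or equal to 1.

9

[19, 11, 8] → min 8
[11, 8, 2] → min 2
[8, 2, 19] → min 2
[2, 19, 2] → min 2
[19, 2, 0] → min 0  ≤ 1 ✓
[2, 0, 3] → min 0  ≤ 1 ✓
[0, 3, 9] → min 0  ≤ 1 ✓
[3, 9, 1] → min 1  ≤ 1 ✓
[9, 1, 9] → min 1  ≤ 1 ✓
[1, 9, 18] → min 1  ≤ 1 ✓
[9, 18, 4] → min 4
[18, 4, 4] → min 4
[4, 4, 0] → min 0  ≤ 1 ✓
[4, 0, 2] → min 0  ≤ 1 ✓
[0, 2, 8] → min 0  ≤ 1 ✓
[2, 8, 11] → min 2
[8, 11, 2] → min 2
[11, 2, 2] → min 2
9 windows satisfy the condition.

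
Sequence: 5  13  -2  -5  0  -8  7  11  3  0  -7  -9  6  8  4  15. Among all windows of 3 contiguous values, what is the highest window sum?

(5, 13, -2) → sum 16
(13, -2, -5) → sum 6
(-2, -5, 0) → sum -7
(-5, 0, -8) → sum -13
(0, -8, 7) → sum -1
(-8, 7, 11) → sum 10
(7, 11, 3) → sum 21
(11, 3, 0) → sum 14
(3, 0, -7) → sum -4
(0, -7, -9) → sum -16
(-7, -9, 6) → sum -10
(-9, 6, 8) → sum 5
(6, 8, 4) → sum 18
(8, 4, 15) → sum 27
Highest of these is 27.

27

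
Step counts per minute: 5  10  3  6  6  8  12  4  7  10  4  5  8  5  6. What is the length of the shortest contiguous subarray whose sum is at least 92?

14

add 5: running sum 5 < 92
add 10: running sum 15 < 92
add 3: running sum 18 < 92
add 6: running sum 24 < 92
add 6: running sum 30 < 92
add 8: running sum 38 < 92
add 12: running sum 50 < 92
add 4: running sum 54 < 92
add 7: running sum 61 < 92
add 10: running sum 71 < 92
add 4: running sum 75 < 92
add 5: running sum 80 < 92
add 8: running sum 88 < 92
end 13: [5, 10, 3, 6, 6, 8, 12, 4, 7, 10, 4, 5, 8, 5] sum 93, len 14
end 14: [10, 3, 6, 6, 8, 12, 4, 7, 10, 4, 5, 8, 5, 6] sum 94, len 14
Shortest qualifying length: 14.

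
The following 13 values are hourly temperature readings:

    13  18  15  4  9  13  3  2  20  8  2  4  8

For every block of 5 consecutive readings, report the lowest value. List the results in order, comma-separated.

13 18 15 4 9 → min 4
18 15 4 9 13 → min 4
15 4 9 13 3 → min 3
4 9 13 3 2 → min 2
9 13 3 2 20 → min 2
13 3 2 20 8 → min 2
3 2 20 8 2 → min 2
2 20 8 2 4 → min 2
20 8 2 4 8 → min 2

4, 4, 3, 2, 2, 2, 2, 2, 2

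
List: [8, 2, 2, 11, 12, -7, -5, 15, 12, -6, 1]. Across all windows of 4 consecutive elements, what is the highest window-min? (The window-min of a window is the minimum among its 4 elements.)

2

(8, 2, 2, 11) → min 2
(2, 2, 11, 12) → min 2
(2, 11, 12, -7) → min -7
(11, 12, -7, -5) → min -7
(12, -7, -5, 15) → min -7
(-7, -5, 15, 12) → min -7
(-5, 15, 12, -6) → min -6
(15, 12, -6, 1) → min -6
Highest of these is 2.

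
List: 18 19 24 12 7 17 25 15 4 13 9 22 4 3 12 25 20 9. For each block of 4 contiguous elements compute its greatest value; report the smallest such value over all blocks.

15

[18, 19, 24, 12] → max 24
[19, 24, 12, 7] → max 24
[24, 12, 7, 17] → max 24
[12, 7, 17, 25] → max 25
[7, 17, 25, 15] → max 25
[17, 25, 15, 4] → max 25
[25, 15, 4, 13] → max 25
[15, 4, 13, 9] → max 15
[4, 13, 9, 22] → max 22
[13, 9, 22, 4] → max 22
[9, 22, 4, 3] → max 22
[22, 4, 3, 12] → max 22
[4, 3, 12, 25] → max 25
[3, 12, 25, 20] → max 25
[12, 25, 20, 9] → max 25
Smallest of these is 15.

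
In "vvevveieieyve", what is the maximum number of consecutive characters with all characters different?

4

add v: [v] len 1
add v (repeat v, move left end past it): [v] len 1
add e: [v, e] len 2
add v (repeat v, move left end past it): [e, v] len 2
add v (repeat v, move left end past it): [v] len 1
add e: [v, e] len 2
add i: [v, e, i] len 3
add e (repeat e, move left end past it): [i, e] len 2
add i (repeat i, move left end past it): [e, i] len 2
add e (repeat e, move left end past it): [i, e] len 2
add y: [i, e, y] len 3
add v: [i, e, y, v] len 4
add e (repeat e, move left end past it): [y, v, e] len 3
Longest all-distinct length: 4.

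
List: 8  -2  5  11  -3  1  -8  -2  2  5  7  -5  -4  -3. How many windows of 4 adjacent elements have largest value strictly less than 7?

8 -2 5 11 → max 11
-2 5 11 -3 → max 11
5 11 -3 1 → max 11
11 -3 1 -8 → max 11
-3 1 -8 -2 → max 1  < 7 ✓
1 -8 -2 2 → max 2  < 7 ✓
-8 -2 2 5 → max 5  < 7 ✓
-2 2 5 7 → max 7
2 5 7 -5 → max 7
5 7 -5 -4 → max 7
7 -5 -4 -3 → max 7
3 windows satisfy the condition.

3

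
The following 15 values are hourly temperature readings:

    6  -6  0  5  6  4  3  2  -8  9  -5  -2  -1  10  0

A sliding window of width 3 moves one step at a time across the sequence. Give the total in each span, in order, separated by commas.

0, -1, 11, 15, 13, 9, -3, 3, -4, 2, -8, 7, 9

6 -6 0 → sum 0
-6 0 5 → sum -1
0 5 6 → sum 11
5 6 4 → sum 15
6 4 3 → sum 13
4 3 2 → sum 9
3 2 -8 → sum -3
2 -8 9 → sum 3
-8 9 -5 → sum -4
9 -5 -2 → sum 2
-5 -2 -1 → sum -8
-2 -1 10 → sum 7
-1 10 0 → sum 9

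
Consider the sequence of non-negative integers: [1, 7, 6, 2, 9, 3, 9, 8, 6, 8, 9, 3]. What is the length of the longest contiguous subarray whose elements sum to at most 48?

8

Extend to the right; shrink from the left whenever the sum exceeds 48:
add 1: [1] sum 1, len 1
add 7: [1, 7] sum 8, len 2
add 6: [1, 7, 6] sum 14, len 3
add 2: [1, 7, 6, 2] sum 16, len 4
add 9: [1, 7, 6, 2, 9] sum 25, len 5
add 3: [1, 7, 6, 2, 9, 3] sum 28, len 6
add 9: [1, 7, 6, 2, 9, 3, 9] sum 37, len 7
add 8: [1, 7, 6, 2, 9, 3, 9, 8] sum 45, len 8
add 6: [6, 2, 9, 3, 9, 8, 6] sum 43, len 7
add 8: [2, 9, 3, 9, 8, 6, 8] sum 45, len 7
add 9: [3, 9, 8, 6, 8, 9] sum 43, len 6
add 3: [3, 9, 8, 6, 8, 9, 3] sum 46, len 7
Longest length seen: 8.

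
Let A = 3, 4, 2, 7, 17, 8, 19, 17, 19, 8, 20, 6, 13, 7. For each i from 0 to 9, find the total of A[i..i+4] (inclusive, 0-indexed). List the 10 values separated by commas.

33, 38, 53, 68, 80, 71, 83, 70, 66, 54

3 4 2 7 17 → sum 33
4 2 7 17 8 → sum 38
2 7 17 8 19 → sum 53
7 17 8 19 17 → sum 68
17 8 19 17 19 → sum 80
8 19 17 19 8 → sum 71
19 17 19 8 20 → sum 83
17 19 8 20 6 → sum 70
19 8 20 6 13 → sum 66
8 20 6 13 7 → sum 54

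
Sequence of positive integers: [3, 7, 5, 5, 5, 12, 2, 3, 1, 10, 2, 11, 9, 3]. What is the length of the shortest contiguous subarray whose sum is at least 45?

8

Extend right; whenever the sum reaches 45, record the length and shrink from the left:
add 3: running sum 3 < 45
add 7: running sum 10 < 45
add 5: running sum 15 < 45
add 5: running sum 20 < 45
add 5: running sum 25 < 45
add 12: running sum 37 < 45
add 2: running sum 39 < 45
add 3: running sum 42 < 45
add 1: running sum 43 < 45
end 9: [7, 5, 5, 5, 12, 2, 3, 1, 10] sum 50, len 9
end 10: [5, 5, 5, 12, 2, 3, 1, 10, 2] sum 45, len 9
end 11: [5, 12, 2, 3, 1, 10, 2, 11] sum 46, len 8
end 12: [12, 2, 3, 1, 10, 2, 11, 9] sum 50, len 8
end 13: [12, 2, 3, 1, 10, 2, 11, 9, 3] sum 53, len 9
Shortest qualifying length: 8.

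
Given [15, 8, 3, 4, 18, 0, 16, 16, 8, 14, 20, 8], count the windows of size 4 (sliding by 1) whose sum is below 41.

5

(15, 8, 3, 4) → sum 30  < 41 ✓
(8, 3, 4, 18) → sum 33  < 41 ✓
(3, 4, 18, 0) → sum 25  < 41 ✓
(4, 18, 0, 16) → sum 38  < 41 ✓
(18, 0, 16, 16) → sum 50
(0, 16, 16, 8) → sum 40  < 41 ✓
(16, 16, 8, 14) → sum 54
(16, 8, 14, 20) → sum 58
(8, 14, 20, 8) → sum 50
5 windows satisfy the condition.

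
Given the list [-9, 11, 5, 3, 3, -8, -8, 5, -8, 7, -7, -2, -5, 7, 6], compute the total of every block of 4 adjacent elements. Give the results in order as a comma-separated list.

10, 22, 3, -10, -8, -19, -4, -3, -10, -7, -7, 6

[-9, 11, 5, 3] → sum 10
[11, 5, 3, 3] → sum 22
[5, 3, 3, -8] → sum 3
[3, 3, -8, -8] → sum -10
[3, -8, -8, 5] → sum -8
[-8, -8, 5, -8] → sum -19
[-8, 5, -8, 7] → sum -4
[5, -8, 7, -7] → sum -3
[-8, 7, -7, -2] → sum -10
[7, -7, -2, -5] → sum -7
[-7, -2, -5, 7] → sum -7
[-2, -5, 7, 6] → sum 6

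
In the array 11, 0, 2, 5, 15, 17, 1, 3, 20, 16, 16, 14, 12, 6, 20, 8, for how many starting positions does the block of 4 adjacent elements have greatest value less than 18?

7

[11, 0, 2, 5] → max 11  < 18 ✓
[0, 2, 5, 15] → max 15  < 18 ✓
[2, 5, 15, 17] → max 17  < 18 ✓
[5, 15, 17, 1] → max 17  < 18 ✓
[15, 17, 1, 3] → max 17  < 18 ✓
[17, 1, 3, 20] → max 20
[1, 3, 20, 16] → max 20
[3, 20, 16, 16] → max 20
[20, 16, 16, 14] → max 20
[16, 16, 14, 12] → max 16  < 18 ✓
[16, 14, 12, 6] → max 16  < 18 ✓
[14, 12, 6, 20] → max 20
[12, 6, 20, 8] → max 20
7 windows satisfy the condition.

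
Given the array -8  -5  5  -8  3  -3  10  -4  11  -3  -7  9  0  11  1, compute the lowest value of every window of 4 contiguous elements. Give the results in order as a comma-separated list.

-8 -5 5 -8 → min -8
-5 5 -8 3 → min -8
5 -8 3 -3 → min -8
-8 3 -3 10 → min -8
3 -3 10 -4 → min -4
-3 10 -4 11 → min -4
10 -4 11 -3 → min -4
-4 11 -3 -7 → min -7
11 -3 -7 9 → min -7
-3 -7 9 0 → min -7
-7 9 0 11 → min -7
9 0 11 1 → min 0

-8, -8, -8, -8, -4, -4, -4, -7, -7, -7, -7, 0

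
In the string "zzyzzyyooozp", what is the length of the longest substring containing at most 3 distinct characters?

add z: window [z] (1 distinct), len 1
add z: window [z, z] (1 distinct), len 2
add y: window [z, z, y] (2 distinct), len 3
add z: window [z, z, y, z] (2 distinct), len 4
add z: window [z, z, y, z, z] (2 distinct), len 5
add y: window [z, z, y, z, z, y] (2 distinct), len 6
add y: window [z, z, y, z, z, y, y] (2 distinct), len 7
add o: window [z, z, y, z, z, y, y, o] (3 distinct), len 8
add o: window [z, z, y, z, z, y, y, o, o] (3 distinct), len 9
add o: window [z, z, y, z, z, y, y, o, o, o] (3 distinct), len 10
add z: window [z, z, y, z, z, y, y, o, o, o, z] (3 distinct), len 11
add p: window [o, o, o, z, p] (3 distinct), len 5
Longest length with ≤3 distinct: 11.

11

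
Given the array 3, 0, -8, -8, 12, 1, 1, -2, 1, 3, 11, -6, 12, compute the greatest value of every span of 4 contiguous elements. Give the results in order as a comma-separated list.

3, 12, 12, 12, 12, 1, 3, 11, 11, 12

Sliding a size-4 window across the 13 values:
(3, 0, -8, -8) → max 3
(0, -8, -8, 12) → max 12
(-8, -8, 12, 1) → max 12
(-8, 12, 1, 1) → max 12
(12, 1, 1, -2) → max 12
(1, 1, -2, 1) → max 1
(1, -2, 1, 3) → max 3
(-2, 1, 3, 11) → max 11
(1, 3, 11, -6) → max 11
(3, 11, -6, 12) → max 12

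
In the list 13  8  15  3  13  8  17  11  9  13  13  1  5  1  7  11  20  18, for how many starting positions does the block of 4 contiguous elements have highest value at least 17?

(13, 8, 15, 3) → max 15
(8, 15, 3, 13) → max 15
(15, 3, 13, 8) → max 15
(3, 13, 8, 17) → max 17  ≥ 17 ✓
(13, 8, 17, 11) → max 17  ≥ 17 ✓
(8, 17, 11, 9) → max 17  ≥ 17 ✓
(17, 11, 9, 13) → max 17  ≥ 17 ✓
(11, 9, 13, 13) → max 13
(9, 13, 13, 1) → max 13
(13, 13, 1, 5) → max 13
(13, 1, 5, 1) → max 13
(1, 5, 1, 7) → max 7
(5, 1, 7, 11) → max 11
(1, 7, 11, 20) → max 20  ≥ 17 ✓
(7, 11, 20, 18) → max 20  ≥ 17 ✓
6 windows satisfy the condition.

6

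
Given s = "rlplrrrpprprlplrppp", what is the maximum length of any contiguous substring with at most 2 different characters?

8

add r: window [r] (1 distinct), len 1
add l: window [r, l] (2 distinct), len 2
add p: window [l, p] (2 distinct), len 2
add l: window [l, p, l] (2 distinct), len 3
add r: window [l, r] (2 distinct), len 2
add r: window [l, r, r] (2 distinct), len 3
add r: window [l, r, r, r] (2 distinct), len 4
add p: window [r, r, r, p] (2 distinct), len 4
add p: window [r, r, r, p, p] (2 distinct), len 5
add r: window [r, r, r, p, p, r] (2 distinct), len 6
add p: window [r, r, r, p, p, r, p] (2 distinct), len 7
add r: window [r, r, r, p, p, r, p, r] (2 distinct), len 8
add l: window [r, l] (2 distinct), len 2
add p: window [l, p] (2 distinct), len 2
add l: window [l, p, l] (2 distinct), len 3
add r: window [l, r] (2 distinct), len 2
add p: window [r, p] (2 distinct), len 2
add p: window [r, p, p] (2 distinct), len 3
add p: window [r, p, p, p] (2 distinct), len 4
Longest length with ≤2 distinct: 8.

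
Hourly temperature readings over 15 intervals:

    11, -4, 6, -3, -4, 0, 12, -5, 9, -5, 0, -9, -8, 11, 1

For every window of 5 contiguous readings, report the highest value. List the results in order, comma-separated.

Sliding a size-5 window across the 15 values:
(11, -4, 6, -3, -4) → max 11
(-4, 6, -3, -4, 0) → max 6
(6, -3, -4, 0, 12) → max 12
(-3, -4, 0, 12, -5) → max 12
(-4, 0, 12, -5, 9) → max 12
(0, 12, -5, 9, -5) → max 12
(12, -5, 9, -5, 0) → max 12
(-5, 9, -5, 0, -9) → max 9
(9, -5, 0, -9, -8) → max 9
(-5, 0, -9, -8, 11) → max 11
(0, -9, -8, 11, 1) → max 11

11, 6, 12, 12, 12, 12, 12, 9, 9, 11, 11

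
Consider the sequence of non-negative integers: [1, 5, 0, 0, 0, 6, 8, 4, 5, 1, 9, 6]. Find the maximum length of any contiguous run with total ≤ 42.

→ 1: sum 1, len 1
→ 5: sum 6, len 2
→ 0: sum 6, len 3
→ 0: sum 6, len 4
→ 0: sum 6, len 5
→ 6: sum 12, len 6
→ 8: sum 20, len 7
→ 4: sum 24, len 8
→ 5: sum 29, len 9
→ 1: sum 30, len 10
→ 9: sum 39, len 11
→ 6 (dropped 1, 5): sum 39, len 10
Longest length seen: 11.

11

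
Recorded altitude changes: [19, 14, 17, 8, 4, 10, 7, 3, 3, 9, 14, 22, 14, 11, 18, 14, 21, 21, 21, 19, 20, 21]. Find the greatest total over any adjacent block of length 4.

(19, 14, 17, 8) → sum 58
(14, 17, 8, 4) → sum 43
(17, 8, 4, 10) → sum 39
(8, 4, 10, 7) → sum 29
(4, 10, 7, 3) → sum 24
(10, 7, 3, 3) → sum 23
(7, 3, 3, 9) → sum 22
(3, 3, 9, 14) → sum 29
(3, 9, 14, 22) → sum 48
(9, 14, 22, 14) → sum 59
(14, 22, 14, 11) → sum 61
(22, 14, 11, 18) → sum 65
(14, 11, 18, 14) → sum 57
(11, 18, 14, 21) → sum 64
(18, 14, 21, 21) → sum 74
(14, 21, 21, 21) → sum 77
(21, 21, 21, 19) → sum 82
(21, 21, 19, 20) → sum 81
(21, 19, 20, 21) → sum 81
Greatest of these is 82.

82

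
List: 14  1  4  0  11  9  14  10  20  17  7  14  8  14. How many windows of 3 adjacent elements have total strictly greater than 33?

6

14 1 4 → sum 19
1 4 0 → sum 5
4 0 11 → sum 15
0 11 9 → sum 20
11 9 14 → sum 34  > 33 ✓
9 14 10 → sum 33
14 10 20 → sum 44  > 33 ✓
10 20 17 → sum 47  > 33 ✓
20 17 7 → sum 44  > 33 ✓
17 7 14 → sum 38  > 33 ✓
7 14 8 → sum 29
14 8 14 → sum 36  > 33 ✓
6 windows satisfy the condition.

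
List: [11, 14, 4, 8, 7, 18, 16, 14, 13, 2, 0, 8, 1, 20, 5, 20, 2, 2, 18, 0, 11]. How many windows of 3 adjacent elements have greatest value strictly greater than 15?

11 14 4 → max 14
14 4 8 → max 14
4 8 7 → max 8
8 7 18 → max 18  > 15 ✓
7 18 16 → max 18  > 15 ✓
18 16 14 → max 18  > 15 ✓
16 14 13 → max 16  > 15 ✓
14 13 2 → max 14
13 2 0 → max 13
2 0 8 → max 8
0 8 1 → max 8
8 1 20 → max 20  > 15 ✓
1 20 5 → max 20  > 15 ✓
20 5 20 → max 20  > 15 ✓
5 20 2 → max 20  > 15 ✓
20 2 2 → max 20  > 15 ✓
2 2 18 → max 18  > 15 ✓
2 18 0 → max 18  > 15 ✓
18 0 11 → max 18  > 15 ✓
12 windows satisfy the condition.

12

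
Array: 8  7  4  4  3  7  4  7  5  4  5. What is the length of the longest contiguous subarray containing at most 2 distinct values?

3

Extend right; when distinct count exceeds 2, shrink from the left:
add 8: window [8] (1 distinct), len 1
add 7: window [8, 7] (2 distinct), len 2
add 4: window [7, 4] (2 distinct), len 2
add 4: window [7, 4, 4] (2 distinct), len 3
add 3: window [4, 4, 3] (2 distinct), len 3
add 7: window [3, 7] (2 distinct), len 2
add 4: window [7, 4] (2 distinct), len 2
add 7: window [7, 4, 7] (2 distinct), len 3
add 5: window [7, 5] (2 distinct), len 2
add 4: window [5, 4] (2 distinct), len 2
add 5: window [5, 4, 5] (2 distinct), len 3
Longest length with ≤2 distinct: 3.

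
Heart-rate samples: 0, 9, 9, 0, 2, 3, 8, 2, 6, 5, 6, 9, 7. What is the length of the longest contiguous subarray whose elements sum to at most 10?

3

add 0: [0] sum 0, len 1
add 9: [0, 9] sum 9, len 2
add 9: [9] sum 9, len 1
add 0: [9, 0] sum 9, len 2
add 2: [0, 2] sum 2, len 2
add 3: [0, 2, 3] sum 5, len 3
add 8: [8] sum 8, len 1
add 2: [8, 2] sum 10, len 2
add 6: [2, 6] sum 8, len 2
add 5: [5] sum 5, len 1
add 6: [6] sum 6, len 1
add 9: [9] sum 9, len 1
add 7: [7] sum 7, len 1
Longest length seen: 3.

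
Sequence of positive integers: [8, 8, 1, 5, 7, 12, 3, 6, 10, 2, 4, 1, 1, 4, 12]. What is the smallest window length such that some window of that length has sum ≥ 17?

2

Extend right; whenever the sum reaches 17, record the length and shrink from the left:
add 8: running sum 8 < 17
add 8: running sum 16 < 17
add 1: shortest ending here [8, 8, 1] sum 17, len 3
add 5: shortest ending here [8, 8, 1, 5] sum 22, len 4
add 7: shortest ending here [8, 1, 5, 7] sum 21, len 4
add 12: shortest ending here [7, 12] sum 19, len 2
add 3: shortest ending here [7, 12, 3] sum 22, len 3
add 6: shortest ending here [12, 3, 6] sum 21, len 3
add 10: shortest ending here [3, 6, 10] sum 19, len 3
add 2: shortest ending here [6, 10, 2] sum 18, len 3
add 4: shortest ending here [6, 10, 2, 4] sum 22, len 4
add 1: shortest ending here [10, 2, 4, 1] sum 17, len 4
add 1: shortest ending here [10, 2, 4, 1, 1] sum 18, len 5
add 4: shortest ending here [10, 2, 4, 1, 1, 4] sum 22, len 6
add 12: shortest ending here [1, 4, 12] sum 17, len 3
Shortest qualifying length: 2.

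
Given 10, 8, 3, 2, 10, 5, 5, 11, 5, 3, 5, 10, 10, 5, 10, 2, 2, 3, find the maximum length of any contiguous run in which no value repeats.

5

[10] len 1
[10, 8] len 2
[10, 8, 3] len 3
[10, 8, 3, 2] len 4
[8, 3, 2, 10] len 4
[8, 3, 2, 10, 5] len 5
[5] len 1
[5, 11] len 2
[11, 5] len 2
[11, 5, 3] len 3
[3, 5] len 2
[3, 5, 10] len 3
[10] len 1
[10, 5] len 2
[5, 10] len 2
[5, 10, 2] len 3
[2] len 1
[2, 3] len 2
Longest all-distinct length: 5.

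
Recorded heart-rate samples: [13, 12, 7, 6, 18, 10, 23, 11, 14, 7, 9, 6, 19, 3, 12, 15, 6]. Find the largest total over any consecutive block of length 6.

Window sums for each of the 12 positions:
[13, 12, 7, 6, 18, 10] → sum 66
[12, 7, 6, 18, 10, 23] → sum 76
[7, 6, 18, 10, 23, 11] → sum 75
[6, 18, 10, 23, 11, 14] → sum 82
[18, 10, 23, 11, 14, 7] → sum 83
[10, 23, 11, 14, 7, 9] → sum 74
[23, 11, 14, 7, 9, 6] → sum 70
[11, 14, 7, 9, 6, 19] → sum 66
[14, 7, 9, 6, 19, 3] → sum 58
[7, 9, 6, 19, 3, 12] → sum 56
[9, 6, 19, 3, 12, 15] → sum 64
[6, 19, 3, 12, 15, 6] → sum 61
Largest of these is 83.

83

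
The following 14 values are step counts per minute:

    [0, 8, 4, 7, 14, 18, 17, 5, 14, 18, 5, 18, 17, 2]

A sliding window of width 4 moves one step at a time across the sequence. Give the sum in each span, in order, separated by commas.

Sliding a size-4 window across the 14 values:
0 8 4 7 → sum 19
8 4 7 14 → sum 33
4 7 14 18 → sum 43
7 14 18 17 → sum 56
14 18 17 5 → sum 54
18 17 5 14 → sum 54
17 5 14 18 → sum 54
5 14 18 5 → sum 42
14 18 5 18 → sum 55
18 5 18 17 → sum 58
5 18 17 2 → sum 42

19, 33, 43, 56, 54, 54, 54, 42, 55, 58, 42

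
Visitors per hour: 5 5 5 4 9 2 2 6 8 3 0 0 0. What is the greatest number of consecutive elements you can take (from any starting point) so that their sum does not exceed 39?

add 5: [5] sum 5, len 1
add 5: [5, 5] sum 10, len 2
add 5: [5, 5, 5] sum 15, len 3
add 4: [5, 5, 5, 4] sum 19, len 4
add 9: [5, 5, 5, 4, 9] sum 28, len 5
add 2: [5, 5, 5, 4, 9, 2] sum 30, len 6
add 2: [5, 5, 5, 4, 9, 2, 2] sum 32, len 7
add 6: [5, 5, 5, 4, 9, 2, 2, 6] sum 38, len 8
add 8: [5, 4, 9, 2, 2, 6, 8] sum 36, len 7
add 3: [5, 4, 9, 2, 2, 6, 8, 3] sum 39, len 8
add 0: [5, 4, 9, 2, 2, 6, 8, 3, 0] sum 39, len 9
add 0: [5, 4, 9, 2, 2, 6, 8, 3, 0, 0] sum 39, len 10
add 0: [5, 4, 9, 2, 2, 6, 8, 3, 0, 0, 0] sum 39, len 11
Longest length seen: 11.

11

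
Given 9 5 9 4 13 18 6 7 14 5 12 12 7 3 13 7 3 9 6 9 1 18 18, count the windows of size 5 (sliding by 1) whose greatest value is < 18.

12

(9, 5, 9, 4, 13) → max 13  < 18 ✓
(5, 9, 4, 13, 18) → max 18
(9, 4, 13, 18, 6) → max 18
(4, 13, 18, 6, 7) → max 18
(13, 18, 6, 7, 14) → max 18
(18, 6, 7, 14, 5) → max 18
(6, 7, 14, 5, 12) → max 14  < 18 ✓
(7, 14, 5, 12, 12) → max 14  < 18 ✓
(14, 5, 12, 12, 7) → max 14  < 18 ✓
(5, 12, 12, 7, 3) → max 12  < 18 ✓
(12, 12, 7, 3, 13) → max 13  < 18 ✓
(12, 7, 3, 13, 7) → max 13  < 18 ✓
(7, 3, 13, 7, 3) → max 13  < 18 ✓
(3, 13, 7, 3, 9) → max 13  < 18 ✓
(13, 7, 3, 9, 6) → max 13  < 18 ✓
(7, 3, 9, 6, 9) → max 9  < 18 ✓
(3, 9, 6, 9, 1) → max 9  < 18 ✓
(9, 6, 9, 1, 18) → max 18
(6, 9, 1, 18, 18) → max 18
12 windows satisfy the condition.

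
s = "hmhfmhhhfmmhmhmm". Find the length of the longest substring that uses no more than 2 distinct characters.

7

add h: window [h] (1 distinct), len 1
add m: window [h, m] (2 distinct), len 2
add h: window [h, m, h] (2 distinct), len 3
add f: window [h, f] (2 distinct), len 2
add m: window [f, m] (2 distinct), len 2
add h: window [m, h] (2 distinct), len 2
add h: window [m, h, h] (2 distinct), len 3
add h: window [m, h, h, h] (2 distinct), len 4
add f: window [h, h, h, f] (2 distinct), len 4
add m: window [f, m] (2 distinct), len 2
add m: window [f, m, m] (2 distinct), len 3
add h: window [m, m, h] (2 distinct), len 3
add m: window [m, m, h, m] (2 distinct), len 4
add h: window [m, m, h, m, h] (2 distinct), len 5
add m: window [m, m, h, m, h, m] (2 distinct), len 6
add m: window [m, m, h, m, h, m, m] (2 distinct), len 7
Longest length with ≤2 distinct: 7.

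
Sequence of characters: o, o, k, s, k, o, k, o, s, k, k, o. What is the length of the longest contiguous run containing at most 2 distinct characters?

4

[o] 1 distinct, len 1
[o, o] 1 distinct, len 2
[o, o, k] 2 distinct, len 3
[k, s] 2 distinct, len 2
[k, s, k] 2 distinct, len 3
[k, o] 2 distinct, len 2
[k, o, k] 2 distinct, len 3
[k, o, k, o] 2 distinct, len 4
[o, s] 2 distinct, len 2
[s, k] 2 distinct, len 2
[s, k, k] 2 distinct, len 3
[k, k, o] 2 distinct, len 3
Longest length with ≤2 distinct: 4.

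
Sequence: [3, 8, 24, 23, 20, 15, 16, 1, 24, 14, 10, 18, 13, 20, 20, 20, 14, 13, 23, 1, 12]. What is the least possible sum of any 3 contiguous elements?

32

3 8 24 → sum 35
8 24 23 → sum 55
24 23 20 → sum 67
23 20 15 → sum 58
20 15 16 → sum 51
15 16 1 → sum 32
16 1 24 → sum 41
1 24 14 → sum 39
24 14 10 → sum 48
14 10 18 → sum 42
10 18 13 → sum 41
18 13 20 → sum 51
13 20 20 → sum 53
20 20 20 → sum 60
20 20 14 → sum 54
20 14 13 → sum 47
14 13 23 → sum 50
13 23 1 → sum 37
23 1 12 → sum 36
Least of these is 32.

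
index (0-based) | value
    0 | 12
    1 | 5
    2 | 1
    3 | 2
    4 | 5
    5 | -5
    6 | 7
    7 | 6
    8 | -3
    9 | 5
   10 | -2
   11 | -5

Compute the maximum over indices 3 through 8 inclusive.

7

Elements at indices 3..8: 2, 5, -5, 7, 6, -3
max(2, 5, -5, 7, 6, -3) = 7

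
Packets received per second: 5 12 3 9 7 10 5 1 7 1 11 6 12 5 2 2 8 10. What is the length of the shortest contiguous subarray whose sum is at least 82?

add 5: running sum 5 < 82
add 12: running sum 17 < 82
add 3: running sum 20 < 82
add 9: running sum 29 < 82
add 7: running sum 36 < 82
add 10: running sum 46 < 82
add 5: running sum 51 < 82
add 1: running sum 52 < 82
add 7: running sum 59 < 82
add 1: running sum 60 < 82
add 11: running sum 71 < 82
add 6: running sum 77 < 82
end 12: [12, 3, 9, 7, 10, 5, 1, 7, 1, 11, 6, 12] sum 84, len 12
end 13: [12, 3, 9, 7, 10, 5, 1, 7, 1, 11, 6, 12, 5] sum 89, len 13
end 14: [12, 3, 9, 7, 10, 5, 1, 7, 1, 11, 6, 12, 5, 2] sum 91, len 14
end 15: [12, 3, 9, 7, 10, 5, 1, 7, 1, 11, 6, 12, 5, 2, 2] sum 93, len 15
end 16: [9, 7, 10, 5, 1, 7, 1, 11, 6, 12, 5, 2, 2, 8] sum 86, len 14
end 17: [7, 10, 5, 1, 7, 1, 11, 6, 12, 5, 2, 2, 8, 10] sum 87, len 14
Shortest qualifying length: 12.

12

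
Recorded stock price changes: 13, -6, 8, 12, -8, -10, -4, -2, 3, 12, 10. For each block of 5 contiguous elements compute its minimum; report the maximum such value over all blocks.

-4

[13, -6, 8, 12, -8] → min -8
[-6, 8, 12, -8, -10] → min -10
[8, 12, -8, -10, -4] → min -10
[12, -8, -10, -4, -2] → min -10
[-8, -10, -4, -2, 3] → min -10
[-10, -4, -2, 3, 12] → min -10
[-4, -2, 3, 12, 10] → min -4
Maximum of these is -4.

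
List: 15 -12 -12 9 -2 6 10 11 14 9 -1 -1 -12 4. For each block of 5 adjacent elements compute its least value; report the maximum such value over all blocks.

6

(15, -12, -12, 9, -2) → min -12
(-12, -12, 9, -2, 6) → min -12
(-12, 9, -2, 6, 10) → min -12
(9, -2, 6, 10, 11) → min -2
(-2, 6, 10, 11, 14) → min -2
(6, 10, 11, 14, 9) → min 6
(10, 11, 14, 9, -1) → min -1
(11, 14, 9, -1, -1) → min -1
(14, 9, -1, -1, -12) → min -12
(9, -1, -1, -12, 4) → min -12
Maximum of these is 6.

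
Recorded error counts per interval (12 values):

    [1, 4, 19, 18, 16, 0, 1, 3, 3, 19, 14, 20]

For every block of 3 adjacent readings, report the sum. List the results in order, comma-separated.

[1, 4, 19] → sum 24
[4, 19, 18] → sum 41
[19, 18, 16] → sum 53
[18, 16, 0] → sum 34
[16, 0, 1] → sum 17
[0, 1, 3] → sum 4
[1, 3, 3] → sum 7
[3, 3, 19] → sum 25
[3, 19, 14] → sum 36
[19, 14, 20] → sum 53

24, 41, 53, 34, 17, 4, 7, 25, 36, 53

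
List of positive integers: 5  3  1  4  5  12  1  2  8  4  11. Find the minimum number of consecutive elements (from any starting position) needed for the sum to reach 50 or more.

add 5: running sum 5 < 50
add 3: running sum 8 < 50
add 1: running sum 9 < 50
add 4: running sum 13 < 50
add 5: running sum 18 < 50
add 12: running sum 30 < 50
add 1: running sum 31 < 50
add 2: running sum 33 < 50
add 8: running sum 41 < 50
add 4: running sum 45 < 50
add 11: shortest ending here [3, 1, 4, 5, 12, 1, 2, 8, 4, 11] sum 51, len 10
Shortest qualifying length: 10.

10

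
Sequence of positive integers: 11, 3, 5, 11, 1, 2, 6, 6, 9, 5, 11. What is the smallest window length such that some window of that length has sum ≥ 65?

11

add 11: running sum 11 < 65
add 3: running sum 14 < 65
add 5: running sum 19 < 65
add 11: running sum 30 < 65
add 1: running sum 31 < 65
add 2: running sum 33 < 65
add 6: running sum 39 < 65
add 6: running sum 45 < 65
add 9: running sum 54 < 65
add 5: running sum 59 < 65
add 11: shortest ending here [11, 3, 5, 11, 1, 2, 6, 6, 9, 5, 11] sum 70, len 11
Shortest qualifying length: 11.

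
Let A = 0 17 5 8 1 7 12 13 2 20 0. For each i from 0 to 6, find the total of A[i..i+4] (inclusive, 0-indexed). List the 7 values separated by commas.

31, 38, 33, 41, 35, 54, 47

0 17 5 8 1 → sum 31
17 5 8 1 7 → sum 38
5 8 1 7 12 → sum 33
8 1 7 12 13 → sum 41
1 7 12 13 2 → sum 35
7 12 13 2 20 → sum 54
12 13 2 20 0 → sum 47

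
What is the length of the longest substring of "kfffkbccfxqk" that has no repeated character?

add k: [k] len 1
add f: [k, f] len 2
add f (repeat f, move left end past it): [f] len 1
add f (repeat f, move left end past it): [f] len 1
add k: [f, k] len 2
add b: [f, k, b] len 3
add c: [f, k, b, c] len 4
add c (repeat c, move left end past it): [c] len 1
add f: [c, f] len 2
add x: [c, f, x] len 3
add q: [c, f, x, q] len 4
add k: [c, f, x, q, k] len 5
Longest all-distinct length: 5.

5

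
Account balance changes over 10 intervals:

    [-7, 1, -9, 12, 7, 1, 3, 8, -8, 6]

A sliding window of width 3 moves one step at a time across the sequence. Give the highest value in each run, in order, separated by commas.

1, 12, 12, 12, 7, 8, 8, 8

-7 1 -9 → max 1
1 -9 12 → max 12
-9 12 7 → max 12
12 7 1 → max 12
7 1 3 → max 7
1 3 8 → max 8
3 8 -8 → max 8
8 -8 6 → max 8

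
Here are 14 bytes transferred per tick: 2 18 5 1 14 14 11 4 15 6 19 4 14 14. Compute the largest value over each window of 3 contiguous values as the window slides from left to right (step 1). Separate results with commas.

18, 18, 14, 14, 14, 14, 15, 15, 19, 19, 19, 14

[2, 18, 5] → max 18
[18, 5, 1] → max 18
[5, 1, 14] → max 14
[1, 14, 14] → max 14
[14, 14, 11] → max 14
[14, 11, 4] → max 14
[11, 4, 15] → max 15
[4, 15, 6] → max 15
[15, 6, 19] → max 19
[6, 19, 4] → max 19
[19, 4, 14] → max 19
[4, 14, 14] → max 14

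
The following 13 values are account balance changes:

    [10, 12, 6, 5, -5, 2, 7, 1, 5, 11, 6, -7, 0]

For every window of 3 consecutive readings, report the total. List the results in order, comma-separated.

28, 23, 6, 2, 4, 10, 13, 17, 22, 10, -1

10 12 6 → sum 28
12 6 5 → sum 23
6 5 -5 → sum 6
5 -5 2 → sum 2
-5 2 7 → sum 4
2 7 1 → sum 10
7 1 5 → sum 13
1 5 11 → sum 17
5 11 6 → sum 22
11 6 -7 → sum 10
6 -7 0 → sum -1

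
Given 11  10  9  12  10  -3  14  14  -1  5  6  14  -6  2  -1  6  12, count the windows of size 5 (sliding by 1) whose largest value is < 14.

3

11 10 9 12 10 → max 12  < 14 ✓
10 9 12 10 -3 → max 12  < 14 ✓
9 12 10 -3 14 → max 14
12 10 -3 14 14 → max 14
10 -3 14 14 -1 → max 14
-3 14 14 -1 5 → max 14
14 14 -1 5 6 → max 14
14 -1 5 6 14 → max 14
-1 5 6 14 -6 → max 14
5 6 14 -6 2 → max 14
6 14 -6 2 -1 → max 14
14 -6 2 -1 6 → max 14
-6 2 -1 6 12 → max 12  < 14 ✓
3 windows satisfy the condition.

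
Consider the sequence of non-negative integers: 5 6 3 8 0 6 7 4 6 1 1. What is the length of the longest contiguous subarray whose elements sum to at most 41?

add 5: [5] sum 5, len 1
add 6: [5, 6] sum 11, len 2
add 3: [5, 6, 3] sum 14, len 3
add 8: [5, 6, 3, 8] sum 22, len 4
add 0: [5, 6, 3, 8, 0] sum 22, len 5
add 6: [5, 6, 3, 8, 0, 6] sum 28, len 6
add 7: [5, 6, 3, 8, 0, 6, 7] sum 35, len 7
add 4: [5, 6, 3, 8, 0, 6, 7, 4] sum 39, len 8
add 6: [6, 3, 8, 0, 6, 7, 4, 6] sum 40, len 8
add 1: [6, 3, 8, 0, 6, 7, 4, 6, 1] sum 41, len 9
add 1: [3, 8, 0, 6, 7, 4, 6, 1, 1] sum 36, len 9
Longest length seen: 9.

9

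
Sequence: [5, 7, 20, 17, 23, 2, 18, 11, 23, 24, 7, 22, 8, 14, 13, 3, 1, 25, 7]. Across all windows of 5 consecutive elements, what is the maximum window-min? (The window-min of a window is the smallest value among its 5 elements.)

7

5 7 20 17 23 → min 5
7 20 17 23 2 → min 2
20 17 23 2 18 → min 2
17 23 2 18 11 → min 2
23 2 18 11 23 → min 2
2 18 11 23 24 → min 2
18 11 23 24 7 → min 7
11 23 24 7 22 → min 7
23 24 7 22 8 → min 7
24 7 22 8 14 → min 7
7 22 8 14 13 → min 7
22 8 14 13 3 → min 3
8 14 13 3 1 → min 1
14 13 3 1 25 → min 1
13 3 1 25 7 → min 1
Maximum of these is 7.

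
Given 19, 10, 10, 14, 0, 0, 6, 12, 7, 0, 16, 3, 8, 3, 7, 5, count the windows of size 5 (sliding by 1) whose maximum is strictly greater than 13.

[19, 10, 10, 14, 0] → max 19  > 13 ✓
[10, 10, 14, 0, 0] → max 14  > 13 ✓
[10, 14, 0, 0, 6] → max 14  > 13 ✓
[14, 0, 0, 6, 12] → max 14  > 13 ✓
[0, 0, 6, 12, 7] → max 12
[0, 6, 12, 7, 0] → max 12
[6, 12, 7, 0, 16] → max 16  > 13 ✓
[12, 7, 0, 16, 3] → max 16  > 13 ✓
[7, 0, 16, 3, 8] → max 16  > 13 ✓
[0, 16, 3, 8, 3] → max 16  > 13 ✓
[16, 3, 8, 3, 7] → max 16  > 13 ✓
[3, 8, 3, 7, 5] → max 8
9 windows satisfy the condition.

9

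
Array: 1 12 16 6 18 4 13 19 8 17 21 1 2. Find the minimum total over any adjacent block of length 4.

Each size-4 window and its sum:
[1, 12, 16, 6] → sum 35
[12, 16, 6, 18] → sum 52
[16, 6, 18, 4] → sum 44
[6, 18, 4, 13] → sum 41
[18, 4, 13, 19] → sum 54
[4, 13, 19, 8] → sum 44
[13, 19, 8, 17] → sum 57
[19, 8, 17, 21] → sum 65
[8, 17, 21, 1] → sum 47
[17, 21, 1, 2] → sum 41
Minimum of these is 35.

35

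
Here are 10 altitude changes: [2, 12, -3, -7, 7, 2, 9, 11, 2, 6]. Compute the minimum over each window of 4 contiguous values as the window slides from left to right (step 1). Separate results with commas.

-7, -7, -7, -7, 2, 2, 2

Sliding a size-4 window across the 10 values:
(2, 12, -3, -7) → min -7
(12, -3, -7, 7) → min -7
(-3, -7, 7, 2) → min -7
(-7, 7, 2, 9) → min -7
(7, 2, 9, 11) → min 2
(2, 9, 11, 2) → min 2
(9, 11, 2, 6) → min 2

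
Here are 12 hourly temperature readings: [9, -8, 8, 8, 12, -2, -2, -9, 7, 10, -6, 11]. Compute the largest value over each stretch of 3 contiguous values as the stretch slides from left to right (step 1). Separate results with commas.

Sliding a size-3 window across the 12 values:
9 -8 8 → max 9
-8 8 8 → max 8
8 8 12 → max 12
8 12 -2 → max 12
12 -2 -2 → max 12
-2 -2 -9 → max -2
-2 -9 7 → max 7
-9 7 10 → max 10
7 10 -6 → max 10
10 -6 11 → max 11

9, 8, 12, 12, 12, -2, 7, 10, 10, 11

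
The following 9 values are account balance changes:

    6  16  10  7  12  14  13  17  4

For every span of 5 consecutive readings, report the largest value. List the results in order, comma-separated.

16, 16, 14, 17, 17

6 16 10 7 12 → max 16
16 10 7 12 14 → max 16
10 7 12 14 13 → max 14
7 12 14 13 17 → max 17
12 14 13 17 4 → max 17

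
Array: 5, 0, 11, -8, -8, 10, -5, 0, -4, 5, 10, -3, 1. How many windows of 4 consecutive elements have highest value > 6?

9

(5, 0, 11, -8) → max 11  > 6 ✓
(0, 11, -8, -8) → max 11  > 6 ✓
(11, -8, -8, 10) → max 11  > 6 ✓
(-8, -8, 10, -5) → max 10  > 6 ✓
(-8, 10, -5, 0) → max 10  > 6 ✓
(10, -5, 0, -4) → max 10  > 6 ✓
(-5, 0, -4, 5) → max 5
(0, -4, 5, 10) → max 10  > 6 ✓
(-4, 5, 10, -3) → max 10  > 6 ✓
(5, 10, -3, 1) → max 10  > 6 ✓
9 windows satisfy the condition.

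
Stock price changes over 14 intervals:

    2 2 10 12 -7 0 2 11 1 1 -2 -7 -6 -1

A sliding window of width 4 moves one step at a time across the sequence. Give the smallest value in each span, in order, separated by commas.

2, -7, -7, -7, -7, 0, 1, -2, -7, -7, -7

Sliding a size-4 window across the 14 values:
[2, 2, 10, 12] → min 2
[2, 10, 12, -7] → min -7
[10, 12, -7, 0] → min -7
[12, -7, 0, 2] → min -7
[-7, 0, 2, 11] → min -7
[0, 2, 11, 1] → min 0
[2, 11, 1, 1] → min 1
[11, 1, 1, -2] → min -2
[1, 1, -2, -7] → min -7
[1, -2, -7, -6] → min -7
[-2, -7, -6, -1] → min -7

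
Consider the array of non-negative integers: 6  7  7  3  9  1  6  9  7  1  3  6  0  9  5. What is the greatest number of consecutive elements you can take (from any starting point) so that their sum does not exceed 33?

add 6: [6] sum 6, len 1
add 7: [6, 7] sum 13, len 2
add 7: [6, 7, 7] sum 20, len 3
add 3: [6, 7, 7, 3] sum 23, len 4
add 9: [6, 7, 7, 3, 9] sum 32, len 5
add 1: [6, 7, 7, 3, 9, 1] sum 33, len 6
add 6: [7, 7, 3, 9, 1, 6] sum 33, len 6
add 9: [3, 9, 1, 6, 9] sum 28, len 5
add 7: [9, 1, 6, 9, 7] sum 32, len 5
add 1: [9, 1, 6, 9, 7, 1] sum 33, len 6
add 3: [1, 6, 9, 7, 1, 3] sum 27, len 6
add 6: [1, 6, 9, 7, 1, 3, 6] sum 33, len 7
add 0: [1, 6, 9, 7, 1, 3, 6, 0] sum 33, len 8
add 9: [7, 1, 3, 6, 0, 9] sum 26, len 6
add 5: [7, 1, 3, 6, 0, 9, 5] sum 31, len 7
Longest length seen: 8.

8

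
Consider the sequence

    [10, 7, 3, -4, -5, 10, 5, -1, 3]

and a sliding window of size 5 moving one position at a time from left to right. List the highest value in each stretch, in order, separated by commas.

Sliding a size-5 window across the 9 values:
[10, 7, 3, -4, -5] → max 10
[7, 3, -4, -5, 10] → max 10
[3, -4, -5, 10, 5] → max 10
[-4, -5, 10, 5, -1] → max 10
[-5, 10, 5, -1, 3] → max 10

10, 10, 10, 10, 10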